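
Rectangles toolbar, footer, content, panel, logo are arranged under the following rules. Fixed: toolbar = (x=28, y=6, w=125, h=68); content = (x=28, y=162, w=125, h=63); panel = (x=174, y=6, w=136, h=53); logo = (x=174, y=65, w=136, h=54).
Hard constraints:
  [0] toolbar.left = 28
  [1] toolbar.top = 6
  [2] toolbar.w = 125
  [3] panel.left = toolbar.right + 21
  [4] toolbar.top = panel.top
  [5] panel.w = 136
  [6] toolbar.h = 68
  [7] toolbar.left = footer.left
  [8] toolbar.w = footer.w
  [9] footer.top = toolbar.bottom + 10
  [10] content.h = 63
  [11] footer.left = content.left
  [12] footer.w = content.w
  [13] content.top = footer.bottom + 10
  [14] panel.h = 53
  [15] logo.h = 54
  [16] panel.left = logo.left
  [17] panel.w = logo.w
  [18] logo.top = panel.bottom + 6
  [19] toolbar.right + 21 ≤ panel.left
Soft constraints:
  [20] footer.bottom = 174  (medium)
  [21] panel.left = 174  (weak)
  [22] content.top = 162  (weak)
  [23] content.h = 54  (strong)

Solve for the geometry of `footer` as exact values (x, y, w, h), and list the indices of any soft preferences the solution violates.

1. footer.x = 28  [toolbar.left = footer.left]
2. footer.w = 125  [toolbar.w = footer.w]
3. footer.y = 84  [footer.top = toolbar.bottom + 10]
4. footer.h = 68  [content.top = footer.bottom + 10]

footer = (x=28, y=84, w=125, h=68)
violated soft preferences: 20, 23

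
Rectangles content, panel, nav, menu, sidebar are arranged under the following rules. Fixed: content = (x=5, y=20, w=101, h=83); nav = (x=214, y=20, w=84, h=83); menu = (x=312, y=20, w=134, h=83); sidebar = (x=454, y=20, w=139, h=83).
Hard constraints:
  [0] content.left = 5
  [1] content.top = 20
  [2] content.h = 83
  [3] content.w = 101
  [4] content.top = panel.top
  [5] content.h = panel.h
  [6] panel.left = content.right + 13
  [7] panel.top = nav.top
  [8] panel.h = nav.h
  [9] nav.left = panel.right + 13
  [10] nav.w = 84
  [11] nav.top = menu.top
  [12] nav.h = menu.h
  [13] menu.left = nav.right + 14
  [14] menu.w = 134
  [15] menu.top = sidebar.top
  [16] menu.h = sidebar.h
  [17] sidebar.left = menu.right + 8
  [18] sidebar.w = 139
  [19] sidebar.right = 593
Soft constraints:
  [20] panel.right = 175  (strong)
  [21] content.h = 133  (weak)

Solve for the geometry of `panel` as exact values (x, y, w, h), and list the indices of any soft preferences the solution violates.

1. panel.y = 20  [content.top = panel.top]
2. panel.h = 83  [content.h = panel.h]
3. panel.x = 119  [panel.left = content.right + 13]
4. panel.w = 82  [nav.left = panel.right + 13]

panel = (x=119, y=20, w=82, h=83)
violated soft preferences: 20, 21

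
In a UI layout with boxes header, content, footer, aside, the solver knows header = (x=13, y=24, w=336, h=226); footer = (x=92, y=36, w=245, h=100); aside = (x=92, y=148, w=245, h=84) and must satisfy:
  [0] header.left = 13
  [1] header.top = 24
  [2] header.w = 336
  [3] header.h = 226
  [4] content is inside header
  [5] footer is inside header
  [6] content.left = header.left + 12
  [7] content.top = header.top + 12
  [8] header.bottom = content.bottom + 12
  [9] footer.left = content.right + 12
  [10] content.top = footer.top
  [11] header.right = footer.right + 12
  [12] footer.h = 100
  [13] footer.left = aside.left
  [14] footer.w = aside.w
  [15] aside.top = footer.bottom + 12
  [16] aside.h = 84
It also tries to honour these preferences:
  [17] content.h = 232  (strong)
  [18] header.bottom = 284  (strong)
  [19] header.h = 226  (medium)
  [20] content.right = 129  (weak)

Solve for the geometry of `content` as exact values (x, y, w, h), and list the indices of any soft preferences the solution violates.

1. content.x = 25  [content.left = header.left + 12]
2. content.y = 36  [content.top = header.top + 12]
3. content.h = 202  [header.bottom = content.bottom + 12]
4. content.w = 55  [footer.left = content.right + 12]

content = (x=25, y=36, w=55, h=202)
violated soft preferences: 17, 18, 20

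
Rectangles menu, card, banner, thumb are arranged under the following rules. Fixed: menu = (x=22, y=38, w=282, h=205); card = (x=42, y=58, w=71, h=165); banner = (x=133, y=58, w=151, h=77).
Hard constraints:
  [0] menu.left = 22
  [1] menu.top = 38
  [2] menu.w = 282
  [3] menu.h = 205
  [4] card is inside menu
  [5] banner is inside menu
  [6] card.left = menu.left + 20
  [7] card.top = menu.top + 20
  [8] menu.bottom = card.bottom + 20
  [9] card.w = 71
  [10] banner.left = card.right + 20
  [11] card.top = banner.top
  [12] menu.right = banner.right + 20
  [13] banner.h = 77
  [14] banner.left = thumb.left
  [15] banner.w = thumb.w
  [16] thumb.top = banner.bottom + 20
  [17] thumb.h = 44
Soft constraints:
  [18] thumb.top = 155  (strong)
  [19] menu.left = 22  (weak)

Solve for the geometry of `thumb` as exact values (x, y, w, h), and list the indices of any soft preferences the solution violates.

thumb = (x=133, y=155, w=151, h=44)
violated soft preferences: none

1. thumb.x = 133  [banner.left = thumb.left]
2. thumb.w = 151  [banner.w = thumb.w]
3. thumb.y = 155  [thumb.top = banner.bottom + 20]
4. thumb.h = 44  [thumb.h = 44]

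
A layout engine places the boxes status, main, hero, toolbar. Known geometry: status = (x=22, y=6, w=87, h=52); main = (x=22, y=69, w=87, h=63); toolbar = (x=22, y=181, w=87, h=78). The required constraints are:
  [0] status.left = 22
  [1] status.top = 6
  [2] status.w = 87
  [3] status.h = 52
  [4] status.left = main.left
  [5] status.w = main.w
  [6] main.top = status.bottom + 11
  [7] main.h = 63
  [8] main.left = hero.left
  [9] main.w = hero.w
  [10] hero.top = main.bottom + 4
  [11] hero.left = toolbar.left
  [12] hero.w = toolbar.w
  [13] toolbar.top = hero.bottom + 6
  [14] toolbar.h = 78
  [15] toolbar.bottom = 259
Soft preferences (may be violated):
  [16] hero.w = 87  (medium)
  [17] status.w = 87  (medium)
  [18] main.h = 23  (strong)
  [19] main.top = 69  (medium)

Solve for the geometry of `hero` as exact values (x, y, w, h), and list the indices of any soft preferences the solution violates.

hero = (x=22, y=136, w=87, h=39)
violated soft preferences: 18

1. hero.x = 22  [main.left = hero.left]
2. hero.w = 87  [main.w = hero.w]
3. hero.y = 136  [hero.top = main.bottom + 4]
4. hero.h = 39  [toolbar.top = hero.bottom + 6]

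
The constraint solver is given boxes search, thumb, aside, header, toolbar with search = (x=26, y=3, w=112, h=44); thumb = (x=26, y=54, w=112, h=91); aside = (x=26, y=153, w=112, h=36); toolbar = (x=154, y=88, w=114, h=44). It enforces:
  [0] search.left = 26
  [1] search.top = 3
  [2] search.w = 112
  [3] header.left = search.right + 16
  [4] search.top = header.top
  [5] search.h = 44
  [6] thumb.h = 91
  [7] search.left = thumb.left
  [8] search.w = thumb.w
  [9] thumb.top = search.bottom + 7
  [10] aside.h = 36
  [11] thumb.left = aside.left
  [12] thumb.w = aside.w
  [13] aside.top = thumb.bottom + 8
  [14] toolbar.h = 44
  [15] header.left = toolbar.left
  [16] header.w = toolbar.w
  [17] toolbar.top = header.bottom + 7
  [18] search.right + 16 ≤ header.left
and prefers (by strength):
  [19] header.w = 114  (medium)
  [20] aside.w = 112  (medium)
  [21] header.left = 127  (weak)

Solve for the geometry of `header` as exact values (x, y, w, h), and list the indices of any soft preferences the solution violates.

header = (x=154, y=3, w=114, h=78)
violated soft preferences: 21

1. header.x = 154  [header.left = search.right + 16]
2. header.y = 3  [search.top = header.top]
3. header.w = 114  [header.w = toolbar.w]
4. header.h = 78  [toolbar.top = header.bottom + 7]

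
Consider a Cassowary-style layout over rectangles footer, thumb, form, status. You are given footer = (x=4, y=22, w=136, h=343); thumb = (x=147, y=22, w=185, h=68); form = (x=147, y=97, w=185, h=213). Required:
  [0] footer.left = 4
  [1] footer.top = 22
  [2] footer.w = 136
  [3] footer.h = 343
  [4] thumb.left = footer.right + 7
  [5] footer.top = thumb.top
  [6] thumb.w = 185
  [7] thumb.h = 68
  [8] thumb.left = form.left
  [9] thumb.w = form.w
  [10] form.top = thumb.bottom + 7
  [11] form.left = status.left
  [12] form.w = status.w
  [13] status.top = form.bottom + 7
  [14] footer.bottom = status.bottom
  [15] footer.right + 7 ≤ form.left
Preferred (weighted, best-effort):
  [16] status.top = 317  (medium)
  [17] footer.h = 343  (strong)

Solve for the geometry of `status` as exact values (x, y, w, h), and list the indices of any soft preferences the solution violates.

status = (x=147, y=317, w=185, h=48)
violated soft preferences: none

1. status.x = 147  [form.left = status.left]
2. status.w = 185  [form.w = status.w]
3. status.y = 317  [status.top = form.bottom + 7]
4. status.h = 48  [footer.bottom = status.bottom]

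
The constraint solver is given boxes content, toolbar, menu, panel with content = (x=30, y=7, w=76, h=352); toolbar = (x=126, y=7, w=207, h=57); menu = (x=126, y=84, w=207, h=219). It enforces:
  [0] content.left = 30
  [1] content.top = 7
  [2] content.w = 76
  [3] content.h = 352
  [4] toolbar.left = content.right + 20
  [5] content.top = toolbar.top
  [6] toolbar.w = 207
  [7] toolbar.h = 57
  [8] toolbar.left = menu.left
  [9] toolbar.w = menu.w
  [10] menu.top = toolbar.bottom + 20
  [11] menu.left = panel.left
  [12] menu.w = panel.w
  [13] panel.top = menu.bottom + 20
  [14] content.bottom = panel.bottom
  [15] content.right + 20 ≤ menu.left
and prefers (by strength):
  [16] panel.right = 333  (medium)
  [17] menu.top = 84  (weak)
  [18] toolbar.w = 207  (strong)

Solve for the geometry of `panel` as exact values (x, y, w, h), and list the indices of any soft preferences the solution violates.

1. panel.x = 126  [menu.left = panel.left]
2. panel.w = 207  [menu.w = panel.w]
3. panel.y = 323  [panel.top = menu.bottom + 20]
4. panel.h = 36  [content.bottom = panel.bottom]

panel = (x=126, y=323, w=207, h=36)
violated soft preferences: none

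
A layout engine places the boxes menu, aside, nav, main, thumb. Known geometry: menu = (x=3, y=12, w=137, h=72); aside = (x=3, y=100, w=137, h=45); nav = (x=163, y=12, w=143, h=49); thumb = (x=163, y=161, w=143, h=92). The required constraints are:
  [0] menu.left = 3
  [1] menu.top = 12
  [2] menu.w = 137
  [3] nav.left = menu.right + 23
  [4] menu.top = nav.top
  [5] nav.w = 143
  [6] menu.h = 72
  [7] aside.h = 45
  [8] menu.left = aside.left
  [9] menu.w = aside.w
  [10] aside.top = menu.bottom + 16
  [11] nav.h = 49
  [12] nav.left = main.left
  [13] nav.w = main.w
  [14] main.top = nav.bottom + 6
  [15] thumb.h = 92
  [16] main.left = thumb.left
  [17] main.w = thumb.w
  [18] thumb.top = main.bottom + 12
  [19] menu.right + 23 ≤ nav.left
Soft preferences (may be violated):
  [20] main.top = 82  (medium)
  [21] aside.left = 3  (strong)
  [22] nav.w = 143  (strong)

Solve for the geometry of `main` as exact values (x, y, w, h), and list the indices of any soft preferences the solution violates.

1. main.x = 163  [nav.left = main.left]
2. main.w = 143  [nav.w = main.w]
3. main.y = 67  [main.top = nav.bottom + 6]
4. main.h = 82  [thumb.top = main.bottom + 12]

main = (x=163, y=67, w=143, h=82)
violated soft preferences: 20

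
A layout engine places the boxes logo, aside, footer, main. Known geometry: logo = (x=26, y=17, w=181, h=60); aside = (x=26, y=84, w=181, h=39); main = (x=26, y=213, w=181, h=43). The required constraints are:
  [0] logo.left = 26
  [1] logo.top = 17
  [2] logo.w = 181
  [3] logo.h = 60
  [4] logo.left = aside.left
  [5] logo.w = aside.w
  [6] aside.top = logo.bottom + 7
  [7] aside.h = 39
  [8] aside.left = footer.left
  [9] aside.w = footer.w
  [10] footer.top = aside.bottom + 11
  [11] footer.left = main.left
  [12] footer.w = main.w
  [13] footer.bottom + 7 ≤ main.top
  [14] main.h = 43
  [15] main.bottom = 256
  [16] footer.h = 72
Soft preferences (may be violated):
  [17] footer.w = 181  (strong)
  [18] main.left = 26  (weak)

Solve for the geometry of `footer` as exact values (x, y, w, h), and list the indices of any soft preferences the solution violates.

footer = (x=26, y=134, w=181, h=72)
violated soft preferences: none

1. footer.x = 26  [aside.left = footer.left]
2. footer.w = 181  [aside.w = footer.w]
3. footer.y = 134  [footer.top = aside.bottom + 11]
4. footer.h = 72  [footer.h = 72]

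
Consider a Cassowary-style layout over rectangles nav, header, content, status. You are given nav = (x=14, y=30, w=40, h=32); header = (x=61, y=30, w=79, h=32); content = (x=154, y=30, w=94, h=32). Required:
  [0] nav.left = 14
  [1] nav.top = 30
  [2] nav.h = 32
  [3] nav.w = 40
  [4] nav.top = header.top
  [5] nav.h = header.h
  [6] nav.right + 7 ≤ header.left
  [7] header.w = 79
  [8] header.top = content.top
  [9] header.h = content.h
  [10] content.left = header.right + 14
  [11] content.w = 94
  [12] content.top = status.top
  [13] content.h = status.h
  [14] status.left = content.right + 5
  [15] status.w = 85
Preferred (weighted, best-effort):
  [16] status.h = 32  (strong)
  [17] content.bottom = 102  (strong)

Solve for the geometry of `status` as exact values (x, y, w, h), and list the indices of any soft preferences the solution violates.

1. status.y = 30  [content.top = status.top]
2. status.h = 32  [content.h = status.h]
3. status.x = 253  [status.left = content.right + 5]
4. status.w = 85  [status.w = 85]

status = (x=253, y=30, w=85, h=32)
violated soft preferences: 17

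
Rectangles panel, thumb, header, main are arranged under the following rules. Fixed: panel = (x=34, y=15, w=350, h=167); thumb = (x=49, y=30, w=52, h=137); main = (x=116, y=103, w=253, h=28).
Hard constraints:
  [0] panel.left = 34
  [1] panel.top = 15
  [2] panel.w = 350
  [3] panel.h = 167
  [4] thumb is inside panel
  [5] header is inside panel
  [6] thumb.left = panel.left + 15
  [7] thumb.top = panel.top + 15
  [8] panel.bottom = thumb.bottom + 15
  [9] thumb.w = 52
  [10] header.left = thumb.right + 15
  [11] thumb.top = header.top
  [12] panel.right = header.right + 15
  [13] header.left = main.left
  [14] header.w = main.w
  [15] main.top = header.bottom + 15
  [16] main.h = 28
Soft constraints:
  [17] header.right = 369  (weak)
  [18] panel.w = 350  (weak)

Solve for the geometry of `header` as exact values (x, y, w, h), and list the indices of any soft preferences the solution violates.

1. header.x = 116  [header.left = thumb.right + 15]
2. header.y = 30  [thumb.top = header.top]
3. header.w = 253  [panel.right = header.right + 15]
4. header.h = 58  [main.top = header.bottom + 15]

header = (x=116, y=30, w=253, h=58)
violated soft preferences: none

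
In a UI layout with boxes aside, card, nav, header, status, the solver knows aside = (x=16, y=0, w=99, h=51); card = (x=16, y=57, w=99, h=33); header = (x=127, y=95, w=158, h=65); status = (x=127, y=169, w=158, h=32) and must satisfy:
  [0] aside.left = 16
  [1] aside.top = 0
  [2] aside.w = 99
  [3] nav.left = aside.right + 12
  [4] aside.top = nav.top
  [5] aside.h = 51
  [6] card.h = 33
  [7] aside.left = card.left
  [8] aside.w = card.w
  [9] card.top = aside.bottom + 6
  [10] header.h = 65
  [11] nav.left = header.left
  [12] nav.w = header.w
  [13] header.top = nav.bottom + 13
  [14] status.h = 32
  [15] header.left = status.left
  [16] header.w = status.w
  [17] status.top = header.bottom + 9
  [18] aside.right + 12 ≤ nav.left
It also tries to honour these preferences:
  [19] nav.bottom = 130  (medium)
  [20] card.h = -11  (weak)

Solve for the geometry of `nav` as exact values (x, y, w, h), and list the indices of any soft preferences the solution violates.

1. nav.x = 127  [nav.left = aside.right + 12]
2. nav.y = 0  [aside.top = nav.top]
3. nav.w = 158  [nav.w = header.w]
4. nav.h = 82  [header.top = nav.bottom + 13]

nav = (x=127, y=0, w=158, h=82)
violated soft preferences: 19, 20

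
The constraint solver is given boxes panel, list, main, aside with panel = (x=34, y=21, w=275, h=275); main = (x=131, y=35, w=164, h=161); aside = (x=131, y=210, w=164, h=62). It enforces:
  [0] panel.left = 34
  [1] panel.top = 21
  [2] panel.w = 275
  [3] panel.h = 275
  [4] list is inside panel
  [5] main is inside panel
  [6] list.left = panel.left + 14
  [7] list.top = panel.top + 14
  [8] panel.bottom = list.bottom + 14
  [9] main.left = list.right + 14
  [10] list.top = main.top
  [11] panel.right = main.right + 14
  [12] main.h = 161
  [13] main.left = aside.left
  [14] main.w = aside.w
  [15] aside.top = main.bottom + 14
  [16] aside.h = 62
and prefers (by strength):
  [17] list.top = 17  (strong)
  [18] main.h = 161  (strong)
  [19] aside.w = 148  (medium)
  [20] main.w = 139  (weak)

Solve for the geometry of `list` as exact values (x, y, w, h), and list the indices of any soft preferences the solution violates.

1. list.x = 48  [list.left = panel.left + 14]
2. list.y = 35  [list.top = panel.top + 14]
3. list.h = 247  [panel.bottom = list.bottom + 14]
4. list.w = 69  [main.left = list.right + 14]

list = (x=48, y=35, w=69, h=247)
violated soft preferences: 17, 19, 20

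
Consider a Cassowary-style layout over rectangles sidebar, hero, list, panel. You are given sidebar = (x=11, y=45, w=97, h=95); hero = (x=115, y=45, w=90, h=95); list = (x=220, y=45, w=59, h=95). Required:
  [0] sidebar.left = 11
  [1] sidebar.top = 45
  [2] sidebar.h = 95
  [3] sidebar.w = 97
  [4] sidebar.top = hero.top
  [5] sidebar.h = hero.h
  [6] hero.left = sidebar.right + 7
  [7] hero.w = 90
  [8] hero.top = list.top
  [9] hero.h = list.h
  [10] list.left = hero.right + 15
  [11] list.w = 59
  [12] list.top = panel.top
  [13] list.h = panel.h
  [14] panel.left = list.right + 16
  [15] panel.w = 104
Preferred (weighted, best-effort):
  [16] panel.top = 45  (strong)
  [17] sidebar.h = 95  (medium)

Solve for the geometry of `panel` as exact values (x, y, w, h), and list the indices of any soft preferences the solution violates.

panel = (x=295, y=45, w=104, h=95)
violated soft preferences: none

1. panel.y = 45  [list.top = panel.top]
2. panel.h = 95  [list.h = panel.h]
3. panel.x = 295  [panel.left = list.right + 16]
4. panel.w = 104  [panel.w = 104]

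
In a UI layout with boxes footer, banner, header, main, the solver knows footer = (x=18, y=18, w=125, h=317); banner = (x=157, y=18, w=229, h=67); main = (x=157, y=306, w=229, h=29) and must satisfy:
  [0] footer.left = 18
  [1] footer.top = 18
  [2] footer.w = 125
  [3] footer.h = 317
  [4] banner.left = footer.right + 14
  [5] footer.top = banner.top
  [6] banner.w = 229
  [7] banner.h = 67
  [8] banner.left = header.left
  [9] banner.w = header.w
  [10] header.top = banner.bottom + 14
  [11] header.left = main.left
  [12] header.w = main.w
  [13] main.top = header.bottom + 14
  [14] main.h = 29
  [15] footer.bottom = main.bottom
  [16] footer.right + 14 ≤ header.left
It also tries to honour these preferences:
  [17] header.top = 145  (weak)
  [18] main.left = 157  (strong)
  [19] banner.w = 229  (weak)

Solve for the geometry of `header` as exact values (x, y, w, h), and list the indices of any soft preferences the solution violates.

1. header.x = 157  [banner.left = header.left]
2. header.w = 229  [banner.w = header.w]
3. header.y = 99  [header.top = banner.bottom + 14]
4. header.h = 193  [main.top = header.bottom + 14]

header = (x=157, y=99, w=229, h=193)
violated soft preferences: 17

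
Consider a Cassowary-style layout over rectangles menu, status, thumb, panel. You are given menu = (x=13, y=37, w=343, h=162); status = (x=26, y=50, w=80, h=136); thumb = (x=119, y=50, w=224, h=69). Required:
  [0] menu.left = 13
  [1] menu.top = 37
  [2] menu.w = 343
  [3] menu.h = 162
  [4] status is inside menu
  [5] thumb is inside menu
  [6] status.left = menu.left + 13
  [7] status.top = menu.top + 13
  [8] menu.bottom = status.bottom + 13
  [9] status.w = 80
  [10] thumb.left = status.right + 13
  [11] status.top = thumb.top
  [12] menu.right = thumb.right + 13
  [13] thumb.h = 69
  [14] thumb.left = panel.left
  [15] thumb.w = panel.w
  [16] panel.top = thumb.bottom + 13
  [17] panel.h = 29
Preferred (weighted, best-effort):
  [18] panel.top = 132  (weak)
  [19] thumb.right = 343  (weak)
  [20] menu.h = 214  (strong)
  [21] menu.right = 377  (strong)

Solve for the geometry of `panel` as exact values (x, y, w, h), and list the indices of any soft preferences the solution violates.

1. panel.x = 119  [thumb.left = panel.left]
2. panel.w = 224  [thumb.w = panel.w]
3. panel.y = 132  [panel.top = thumb.bottom + 13]
4. panel.h = 29  [panel.h = 29]

panel = (x=119, y=132, w=224, h=29)
violated soft preferences: 20, 21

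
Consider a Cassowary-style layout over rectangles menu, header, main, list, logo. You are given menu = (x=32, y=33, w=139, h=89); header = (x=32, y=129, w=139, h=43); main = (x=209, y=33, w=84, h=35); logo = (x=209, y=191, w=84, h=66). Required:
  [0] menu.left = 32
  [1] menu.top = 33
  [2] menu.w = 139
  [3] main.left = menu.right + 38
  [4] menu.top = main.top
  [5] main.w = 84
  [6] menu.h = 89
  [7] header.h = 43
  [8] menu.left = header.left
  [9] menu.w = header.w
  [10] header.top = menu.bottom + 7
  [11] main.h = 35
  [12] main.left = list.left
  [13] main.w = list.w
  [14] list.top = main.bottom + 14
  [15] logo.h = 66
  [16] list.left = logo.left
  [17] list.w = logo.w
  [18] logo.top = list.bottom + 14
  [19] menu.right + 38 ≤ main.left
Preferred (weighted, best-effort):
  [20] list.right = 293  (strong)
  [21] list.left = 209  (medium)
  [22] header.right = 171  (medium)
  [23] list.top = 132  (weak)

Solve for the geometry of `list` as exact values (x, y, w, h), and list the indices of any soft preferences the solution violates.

1. list.x = 209  [main.left = list.left]
2. list.w = 84  [main.w = list.w]
3. list.y = 82  [list.top = main.bottom + 14]
4. list.h = 95  [logo.top = list.bottom + 14]

list = (x=209, y=82, w=84, h=95)
violated soft preferences: 23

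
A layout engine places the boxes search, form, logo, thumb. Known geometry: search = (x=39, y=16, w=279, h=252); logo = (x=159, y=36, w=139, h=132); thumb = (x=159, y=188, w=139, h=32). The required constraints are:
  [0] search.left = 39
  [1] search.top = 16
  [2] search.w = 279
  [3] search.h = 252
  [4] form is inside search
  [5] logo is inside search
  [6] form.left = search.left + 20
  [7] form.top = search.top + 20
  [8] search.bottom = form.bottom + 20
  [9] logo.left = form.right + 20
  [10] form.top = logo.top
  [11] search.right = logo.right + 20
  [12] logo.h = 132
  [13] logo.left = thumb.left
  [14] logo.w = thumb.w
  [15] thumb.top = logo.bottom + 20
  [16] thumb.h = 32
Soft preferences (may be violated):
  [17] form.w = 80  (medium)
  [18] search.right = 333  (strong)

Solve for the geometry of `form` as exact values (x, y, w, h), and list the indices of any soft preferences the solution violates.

form = (x=59, y=36, w=80, h=212)
violated soft preferences: 18

1. form.x = 59  [form.left = search.left + 20]
2. form.y = 36  [form.top = search.top + 20]
3. form.h = 212  [search.bottom = form.bottom + 20]
4. form.w = 80  [logo.left = form.right + 20]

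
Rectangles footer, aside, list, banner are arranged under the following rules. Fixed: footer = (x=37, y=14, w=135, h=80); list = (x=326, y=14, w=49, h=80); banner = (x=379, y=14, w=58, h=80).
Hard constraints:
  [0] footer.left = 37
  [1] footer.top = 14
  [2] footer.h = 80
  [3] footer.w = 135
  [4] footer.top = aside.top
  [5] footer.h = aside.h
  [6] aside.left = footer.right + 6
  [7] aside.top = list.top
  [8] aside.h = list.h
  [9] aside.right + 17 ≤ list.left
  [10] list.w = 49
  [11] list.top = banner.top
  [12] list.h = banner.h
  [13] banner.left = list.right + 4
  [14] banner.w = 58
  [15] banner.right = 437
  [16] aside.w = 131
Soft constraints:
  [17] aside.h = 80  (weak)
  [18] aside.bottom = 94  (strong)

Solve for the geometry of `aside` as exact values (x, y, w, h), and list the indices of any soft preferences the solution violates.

aside = (x=178, y=14, w=131, h=80)
violated soft preferences: none

1. aside.y = 14  [footer.top = aside.top]
2. aside.h = 80  [footer.h = aside.h]
3. aside.x = 178  [aside.left = footer.right + 6]
4. aside.w = 131  [aside.w = 131]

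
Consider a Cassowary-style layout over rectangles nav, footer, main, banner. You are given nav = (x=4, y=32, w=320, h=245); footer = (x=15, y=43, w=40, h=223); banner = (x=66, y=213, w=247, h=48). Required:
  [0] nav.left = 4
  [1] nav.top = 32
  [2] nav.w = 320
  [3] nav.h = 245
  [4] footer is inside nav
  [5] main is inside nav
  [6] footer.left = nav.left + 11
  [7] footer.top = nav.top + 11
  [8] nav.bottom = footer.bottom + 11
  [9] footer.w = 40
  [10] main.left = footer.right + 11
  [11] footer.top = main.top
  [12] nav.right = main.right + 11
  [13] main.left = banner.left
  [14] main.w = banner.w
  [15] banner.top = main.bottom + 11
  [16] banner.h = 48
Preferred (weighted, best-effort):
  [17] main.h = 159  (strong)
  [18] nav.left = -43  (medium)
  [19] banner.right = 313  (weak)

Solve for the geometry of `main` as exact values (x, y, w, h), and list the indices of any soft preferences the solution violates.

1. main.x = 66  [main.left = footer.right + 11]
2. main.y = 43  [footer.top = main.top]
3. main.w = 247  [nav.right = main.right + 11]
4. main.h = 159  [banner.top = main.bottom + 11]

main = (x=66, y=43, w=247, h=159)
violated soft preferences: 18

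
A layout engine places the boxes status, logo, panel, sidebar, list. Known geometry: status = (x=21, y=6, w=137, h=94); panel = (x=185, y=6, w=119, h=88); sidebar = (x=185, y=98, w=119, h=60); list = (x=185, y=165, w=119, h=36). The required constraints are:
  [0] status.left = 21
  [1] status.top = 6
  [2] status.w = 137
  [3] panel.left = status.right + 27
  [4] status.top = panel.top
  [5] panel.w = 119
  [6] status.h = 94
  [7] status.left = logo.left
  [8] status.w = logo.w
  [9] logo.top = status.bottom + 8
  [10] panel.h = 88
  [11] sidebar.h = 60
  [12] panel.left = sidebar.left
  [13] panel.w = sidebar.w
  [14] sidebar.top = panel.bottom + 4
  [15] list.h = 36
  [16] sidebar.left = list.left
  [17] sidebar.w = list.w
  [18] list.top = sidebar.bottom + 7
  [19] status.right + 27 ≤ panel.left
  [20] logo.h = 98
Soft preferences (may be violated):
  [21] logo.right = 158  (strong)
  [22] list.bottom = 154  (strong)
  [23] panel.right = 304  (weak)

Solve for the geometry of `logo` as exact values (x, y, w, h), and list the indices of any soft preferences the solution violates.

1. logo.x = 21  [status.left = logo.left]
2. logo.w = 137  [status.w = logo.w]
3. logo.y = 108  [logo.top = status.bottom + 8]
4. logo.h = 98  [logo.h = 98]

logo = (x=21, y=108, w=137, h=98)
violated soft preferences: 22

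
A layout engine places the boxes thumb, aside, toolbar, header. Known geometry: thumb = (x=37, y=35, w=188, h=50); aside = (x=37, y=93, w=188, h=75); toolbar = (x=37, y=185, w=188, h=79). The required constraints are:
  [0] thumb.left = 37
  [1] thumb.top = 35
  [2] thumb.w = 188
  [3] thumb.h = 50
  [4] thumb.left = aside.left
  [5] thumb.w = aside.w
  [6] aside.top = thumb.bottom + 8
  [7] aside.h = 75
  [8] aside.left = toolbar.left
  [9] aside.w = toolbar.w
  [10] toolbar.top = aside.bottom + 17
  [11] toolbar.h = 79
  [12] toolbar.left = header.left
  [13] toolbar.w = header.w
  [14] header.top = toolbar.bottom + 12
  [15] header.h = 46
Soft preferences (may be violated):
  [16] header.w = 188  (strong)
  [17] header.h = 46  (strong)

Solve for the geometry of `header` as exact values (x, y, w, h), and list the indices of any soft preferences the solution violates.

1. header.x = 37  [toolbar.left = header.left]
2. header.w = 188  [toolbar.w = header.w]
3. header.y = 276  [header.top = toolbar.bottom + 12]
4. header.h = 46  [header.h = 46]

header = (x=37, y=276, w=188, h=46)
violated soft preferences: none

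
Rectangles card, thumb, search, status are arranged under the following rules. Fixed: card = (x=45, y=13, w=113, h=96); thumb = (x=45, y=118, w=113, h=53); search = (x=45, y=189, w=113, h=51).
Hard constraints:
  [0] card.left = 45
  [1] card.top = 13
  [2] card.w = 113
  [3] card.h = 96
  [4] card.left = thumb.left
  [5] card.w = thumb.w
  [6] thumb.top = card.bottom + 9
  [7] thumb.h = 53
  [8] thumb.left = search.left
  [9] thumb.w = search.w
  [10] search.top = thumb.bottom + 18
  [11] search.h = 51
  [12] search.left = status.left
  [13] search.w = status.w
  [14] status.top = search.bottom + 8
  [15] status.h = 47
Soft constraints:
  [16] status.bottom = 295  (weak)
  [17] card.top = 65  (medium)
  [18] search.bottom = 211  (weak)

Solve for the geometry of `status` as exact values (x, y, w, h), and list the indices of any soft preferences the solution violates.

1. status.x = 45  [search.left = status.left]
2. status.w = 113  [search.w = status.w]
3. status.y = 248  [status.top = search.bottom + 8]
4. status.h = 47  [status.h = 47]

status = (x=45, y=248, w=113, h=47)
violated soft preferences: 17, 18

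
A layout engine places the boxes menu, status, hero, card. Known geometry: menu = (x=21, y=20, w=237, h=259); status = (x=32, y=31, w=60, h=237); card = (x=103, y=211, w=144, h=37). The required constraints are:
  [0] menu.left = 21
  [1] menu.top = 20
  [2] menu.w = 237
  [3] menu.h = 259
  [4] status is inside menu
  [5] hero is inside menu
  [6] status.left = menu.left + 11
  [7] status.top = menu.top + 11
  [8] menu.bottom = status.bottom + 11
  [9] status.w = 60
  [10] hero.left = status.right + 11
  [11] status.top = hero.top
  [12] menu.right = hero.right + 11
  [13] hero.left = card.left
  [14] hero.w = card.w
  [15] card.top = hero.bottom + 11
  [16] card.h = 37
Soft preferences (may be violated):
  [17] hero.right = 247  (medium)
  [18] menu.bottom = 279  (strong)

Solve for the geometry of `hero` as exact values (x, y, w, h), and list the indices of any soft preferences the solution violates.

hero = (x=103, y=31, w=144, h=169)
violated soft preferences: none

1. hero.x = 103  [hero.left = status.right + 11]
2. hero.y = 31  [status.top = hero.top]
3. hero.w = 144  [menu.right = hero.right + 11]
4. hero.h = 169  [card.top = hero.bottom + 11]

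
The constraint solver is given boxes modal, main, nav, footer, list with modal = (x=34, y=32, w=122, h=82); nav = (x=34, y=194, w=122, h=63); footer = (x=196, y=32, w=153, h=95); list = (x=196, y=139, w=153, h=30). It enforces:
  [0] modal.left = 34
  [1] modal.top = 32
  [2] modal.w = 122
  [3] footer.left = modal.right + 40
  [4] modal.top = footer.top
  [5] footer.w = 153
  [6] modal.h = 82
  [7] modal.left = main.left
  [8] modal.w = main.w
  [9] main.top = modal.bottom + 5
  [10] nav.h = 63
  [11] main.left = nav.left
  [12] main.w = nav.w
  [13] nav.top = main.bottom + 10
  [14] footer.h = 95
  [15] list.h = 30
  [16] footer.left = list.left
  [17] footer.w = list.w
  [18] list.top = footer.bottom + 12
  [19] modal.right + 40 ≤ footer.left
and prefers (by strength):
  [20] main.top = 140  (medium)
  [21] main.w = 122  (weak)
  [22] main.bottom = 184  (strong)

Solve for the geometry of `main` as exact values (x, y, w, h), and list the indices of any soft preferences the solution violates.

main = (x=34, y=119, w=122, h=65)
violated soft preferences: 20

1. main.x = 34  [modal.left = main.left]
2. main.w = 122  [modal.w = main.w]
3. main.y = 119  [main.top = modal.bottom + 5]
4. main.h = 65  [nav.top = main.bottom + 10]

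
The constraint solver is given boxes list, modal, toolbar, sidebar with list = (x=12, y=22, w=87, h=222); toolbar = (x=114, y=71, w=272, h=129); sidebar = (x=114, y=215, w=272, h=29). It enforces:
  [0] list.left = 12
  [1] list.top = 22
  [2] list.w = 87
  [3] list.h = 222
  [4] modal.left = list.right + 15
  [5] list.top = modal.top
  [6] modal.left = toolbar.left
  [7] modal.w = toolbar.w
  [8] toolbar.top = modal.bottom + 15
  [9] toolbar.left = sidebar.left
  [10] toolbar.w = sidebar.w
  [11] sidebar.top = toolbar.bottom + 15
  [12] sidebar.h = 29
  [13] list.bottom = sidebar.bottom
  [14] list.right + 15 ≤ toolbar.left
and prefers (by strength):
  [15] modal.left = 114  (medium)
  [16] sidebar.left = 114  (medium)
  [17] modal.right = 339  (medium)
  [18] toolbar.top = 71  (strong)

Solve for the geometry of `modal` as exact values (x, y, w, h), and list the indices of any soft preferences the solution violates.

modal = (x=114, y=22, w=272, h=34)
violated soft preferences: 17

1. modal.x = 114  [modal.left = list.right + 15]
2. modal.y = 22  [list.top = modal.top]
3. modal.w = 272  [modal.w = toolbar.w]
4. modal.h = 34  [toolbar.top = modal.bottom + 15]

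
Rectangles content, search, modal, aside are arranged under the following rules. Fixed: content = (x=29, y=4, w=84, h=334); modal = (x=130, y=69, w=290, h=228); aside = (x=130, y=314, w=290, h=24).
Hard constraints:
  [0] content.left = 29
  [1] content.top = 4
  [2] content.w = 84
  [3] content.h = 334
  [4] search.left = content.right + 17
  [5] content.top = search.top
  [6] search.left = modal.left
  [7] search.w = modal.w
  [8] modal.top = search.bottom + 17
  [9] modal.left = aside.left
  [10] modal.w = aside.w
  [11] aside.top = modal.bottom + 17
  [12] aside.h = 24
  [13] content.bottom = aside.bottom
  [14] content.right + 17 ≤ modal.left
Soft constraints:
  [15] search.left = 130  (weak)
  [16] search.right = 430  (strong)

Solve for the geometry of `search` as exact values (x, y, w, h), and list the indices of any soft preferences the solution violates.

search = (x=130, y=4, w=290, h=48)
violated soft preferences: 16

1. search.x = 130  [search.left = content.right + 17]
2. search.y = 4  [content.top = search.top]
3. search.w = 290  [search.w = modal.w]
4. search.h = 48  [modal.top = search.bottom + 17]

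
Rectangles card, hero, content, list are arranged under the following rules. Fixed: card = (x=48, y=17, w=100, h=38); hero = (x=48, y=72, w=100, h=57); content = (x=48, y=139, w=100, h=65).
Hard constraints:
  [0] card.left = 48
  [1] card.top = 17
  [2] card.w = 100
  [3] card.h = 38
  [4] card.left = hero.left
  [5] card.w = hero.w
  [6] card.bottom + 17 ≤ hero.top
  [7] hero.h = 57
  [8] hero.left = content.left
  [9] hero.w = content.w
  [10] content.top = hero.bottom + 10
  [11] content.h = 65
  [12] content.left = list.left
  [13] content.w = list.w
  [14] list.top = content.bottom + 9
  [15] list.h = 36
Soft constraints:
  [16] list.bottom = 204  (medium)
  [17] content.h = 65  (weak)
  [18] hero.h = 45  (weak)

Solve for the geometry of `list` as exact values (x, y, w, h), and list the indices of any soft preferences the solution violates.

1. list.x = 48  [content.left = list.left]
2. list.w = 100  [content.w = list.w]
3. list.y = 213  [list.top = content.bottom + 9]
4. list.h = 36  [list.h = 36]

list = (x=48, y=213, w=100, h=36)
violated soft preferences: 16, 18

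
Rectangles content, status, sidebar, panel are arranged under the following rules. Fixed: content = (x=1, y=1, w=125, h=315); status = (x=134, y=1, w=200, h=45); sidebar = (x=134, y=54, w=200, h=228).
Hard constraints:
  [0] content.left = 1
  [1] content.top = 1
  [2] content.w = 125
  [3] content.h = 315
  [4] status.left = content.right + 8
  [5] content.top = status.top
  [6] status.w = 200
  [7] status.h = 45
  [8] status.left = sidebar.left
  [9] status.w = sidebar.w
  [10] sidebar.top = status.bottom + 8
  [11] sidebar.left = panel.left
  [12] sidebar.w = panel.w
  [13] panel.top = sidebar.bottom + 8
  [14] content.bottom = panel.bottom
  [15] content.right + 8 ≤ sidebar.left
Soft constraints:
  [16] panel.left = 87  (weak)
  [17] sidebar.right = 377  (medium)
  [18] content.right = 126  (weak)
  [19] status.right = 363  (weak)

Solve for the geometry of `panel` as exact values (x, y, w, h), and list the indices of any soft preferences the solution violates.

1. panel.x = 134  [sidebar.left = panel.left]
2. panel.w = 200  [sidebar.w = panel.w]
3. panel.y = 290  [panel.top = sidebar.bottom + 8]
4. panel.h = 26  [content.bottom = panel.bottom]

panel = (x=134, y=290, w=200, h=26)
violated soft preferences: 16, 17, 19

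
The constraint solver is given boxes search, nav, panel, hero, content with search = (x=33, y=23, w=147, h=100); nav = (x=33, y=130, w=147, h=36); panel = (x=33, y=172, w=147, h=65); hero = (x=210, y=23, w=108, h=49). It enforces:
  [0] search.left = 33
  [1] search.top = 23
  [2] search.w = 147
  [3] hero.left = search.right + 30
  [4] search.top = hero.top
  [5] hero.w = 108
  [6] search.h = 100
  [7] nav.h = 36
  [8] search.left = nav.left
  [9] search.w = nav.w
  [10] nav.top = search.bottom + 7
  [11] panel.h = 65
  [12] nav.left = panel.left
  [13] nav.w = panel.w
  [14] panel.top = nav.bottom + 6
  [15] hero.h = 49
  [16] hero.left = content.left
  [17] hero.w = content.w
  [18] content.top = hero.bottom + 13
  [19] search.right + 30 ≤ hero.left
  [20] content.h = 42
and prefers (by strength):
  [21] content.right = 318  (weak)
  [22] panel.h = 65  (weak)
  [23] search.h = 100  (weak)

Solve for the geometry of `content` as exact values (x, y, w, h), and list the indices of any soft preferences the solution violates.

1. content.x = 210  [hero.left = content.left]
2. content.w = 108  [hero.w = content.w]
3. content.y = 85  [content.top = hero.bottom + 13]
4. content.h = 42  [content.h = 42]

content = (x=210, y=85, w=108, h=42)
violated soft preferences: none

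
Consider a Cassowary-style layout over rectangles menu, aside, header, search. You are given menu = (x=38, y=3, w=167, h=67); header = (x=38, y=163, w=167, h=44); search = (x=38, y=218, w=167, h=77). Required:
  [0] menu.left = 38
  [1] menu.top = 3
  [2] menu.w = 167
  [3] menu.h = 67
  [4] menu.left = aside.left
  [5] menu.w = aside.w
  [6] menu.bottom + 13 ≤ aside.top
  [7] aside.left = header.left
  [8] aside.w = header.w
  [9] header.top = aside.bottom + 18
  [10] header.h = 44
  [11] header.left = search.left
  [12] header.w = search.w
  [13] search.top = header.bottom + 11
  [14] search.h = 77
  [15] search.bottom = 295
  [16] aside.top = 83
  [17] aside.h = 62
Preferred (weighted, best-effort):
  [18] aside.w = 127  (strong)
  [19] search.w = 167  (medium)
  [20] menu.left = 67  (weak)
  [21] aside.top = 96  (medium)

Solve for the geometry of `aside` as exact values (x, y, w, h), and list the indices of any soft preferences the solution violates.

1. aside.x = 38  [menu.left = aside.left]
2. aside.w = 167  [menu.w = aside.w]
3. aside.y = 83  [aside.top = 83]
4. aside.h = 62  [aside.h = 62]

aside = (x=38, y=83, w=167, h=62)
violated soft preferences: 18, 20, 21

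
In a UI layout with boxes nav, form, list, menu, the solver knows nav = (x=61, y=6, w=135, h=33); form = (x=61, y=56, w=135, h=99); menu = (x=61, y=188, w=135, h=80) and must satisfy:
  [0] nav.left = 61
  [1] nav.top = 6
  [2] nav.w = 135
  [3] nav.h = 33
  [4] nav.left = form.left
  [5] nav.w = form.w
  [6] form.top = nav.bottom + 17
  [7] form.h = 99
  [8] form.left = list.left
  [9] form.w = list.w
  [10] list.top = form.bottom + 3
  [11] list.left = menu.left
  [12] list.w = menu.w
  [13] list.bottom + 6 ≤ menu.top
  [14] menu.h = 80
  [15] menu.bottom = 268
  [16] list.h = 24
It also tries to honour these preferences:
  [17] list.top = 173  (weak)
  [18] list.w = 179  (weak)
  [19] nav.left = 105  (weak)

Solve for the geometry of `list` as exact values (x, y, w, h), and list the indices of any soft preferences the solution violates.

1. list.x = 61  [form.left = list.left]
2. list.w = 135  [form.w = list.w]
3. list.y = 158  [list.top = form.bottom + 3]
4. list.h = 24  [list.h = 24]

list = (x=61, y=158, w=135, h=24)
violated soft preferences: 17, 18, 19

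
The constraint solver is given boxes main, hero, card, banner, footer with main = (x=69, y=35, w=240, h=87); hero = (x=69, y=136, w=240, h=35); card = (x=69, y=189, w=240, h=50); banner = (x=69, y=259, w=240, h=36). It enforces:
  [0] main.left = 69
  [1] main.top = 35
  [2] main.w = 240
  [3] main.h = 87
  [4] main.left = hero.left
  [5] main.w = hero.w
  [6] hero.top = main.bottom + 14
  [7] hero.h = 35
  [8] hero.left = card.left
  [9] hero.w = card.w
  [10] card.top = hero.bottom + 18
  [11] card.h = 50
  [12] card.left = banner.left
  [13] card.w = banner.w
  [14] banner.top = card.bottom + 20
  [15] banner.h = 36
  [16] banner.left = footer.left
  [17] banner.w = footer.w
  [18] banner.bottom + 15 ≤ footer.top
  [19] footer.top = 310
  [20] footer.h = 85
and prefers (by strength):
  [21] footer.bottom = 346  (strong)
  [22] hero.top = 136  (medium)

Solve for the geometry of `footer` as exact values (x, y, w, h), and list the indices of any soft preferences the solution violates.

1. footer.x = 69  [banner.left = footer.left]
2. footer.w = 240  [banner.w = footer.w]
3. footer.y = 310  [footer.top = 310]
4. footer.h = 85  [footer.h = 85]

footer = (x=69, y=310, w=240, h=85)
violated soft preferences: 21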